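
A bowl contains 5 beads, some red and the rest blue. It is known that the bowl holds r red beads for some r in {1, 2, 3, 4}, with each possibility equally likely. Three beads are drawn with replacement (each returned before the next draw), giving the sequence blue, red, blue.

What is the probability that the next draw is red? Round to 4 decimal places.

0.4160

Under each hypothesis, the probability of the observed sequence is: P(data | r = 1) = (4/5)(1/5)(4/5) = 16/125; P(data | r = 2) = (3/5)(2/5)(3/5) = 18/125; P(data | r = 3) = (2/5)(3/5)(2/5) = 12/125; P(data | r = 4) = (1/5)(4/5)(1/5) = 4/125.
The prior-weighted likelihoods are 1/4 · 16/125 = 4/125, 1/4 · 18/125 = 9/250, 1/4 · 12/125 = 3/125, 1/4 · 4/125 = 1/125; these sum to 1/10.
The posterior is then P(r = 1 | data) = 8/25, P(r = 2 | data) = 9/25, P(r = 3 | data) = 6/25, P(r = 4 | data) = 2/25.
So P(red next | data) = Σ P(red next | H) P(H | data) = (1/5)(8/25) + (2/5)(9/25) + (3/5)(6/25) + (4/5)(2/25) = 52/125.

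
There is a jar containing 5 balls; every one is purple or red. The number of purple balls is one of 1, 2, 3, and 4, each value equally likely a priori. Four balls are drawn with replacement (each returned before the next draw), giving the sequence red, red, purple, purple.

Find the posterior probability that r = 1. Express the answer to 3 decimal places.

0.154

Compute the likelihood of the observed sequence for each case: P(data | r = 1) = (4/5)(4/5)(1/5)(1/5) = 16/625; P(data | r = 2) = (3/5)(3/5)(2/5)(2/5) = 36/625; P(data | r = 3) = (2/5)(2/5)(3/5)(3/5) = 36/625; P(data | r = 4) = (1/5)(1/5)(4/5)(4/5) = 16/625.
Weighting by the prior gives 1/4 · 16/625 = 4/625, 1/4 · 36/625 = 9/625, 1/4 · 36/625 = 9/625, 1/4 · 16/625 = 4/625; with total 26/625.
By Bayes' rule, P(r = 1 | data) = (4/625) / (26/625) = 2/13.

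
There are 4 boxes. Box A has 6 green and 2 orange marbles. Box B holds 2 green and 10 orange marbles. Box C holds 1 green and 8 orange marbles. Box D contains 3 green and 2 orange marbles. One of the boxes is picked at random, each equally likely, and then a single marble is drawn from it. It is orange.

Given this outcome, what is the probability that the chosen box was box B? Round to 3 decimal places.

0.351

The likelihood of this draw under each hypothesis: P(data | box A) = (2/8) = 1/4; P(data | box B) = (10/12) = 5/6; P(data | box C) = (8/9) = 8/9; P(data | box D) = (2/5) = 2/5.
The prior-weighted likelihoods are 1/4 · 1/4 = 1/16, 1/4 · 5/6 = 5/24, 1/4 · 8/9 = 2/9, 1/4 · 2/5 = 1/10; summing to 427/720.
Hence P(box B | data) = (5/24) / (427/720) = 150/427.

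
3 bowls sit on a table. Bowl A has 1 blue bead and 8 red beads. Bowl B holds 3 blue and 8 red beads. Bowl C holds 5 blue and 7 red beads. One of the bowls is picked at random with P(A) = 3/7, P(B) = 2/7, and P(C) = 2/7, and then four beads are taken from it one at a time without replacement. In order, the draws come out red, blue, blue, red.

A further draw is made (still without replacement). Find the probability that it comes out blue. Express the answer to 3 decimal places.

Compute the likelihood of the observed sequence for each case: P(data | bowl A) = (8/9)(1/8)(0/7) = 0; P(data | bowl B) = (8/11)(3/10)(2/9)(7/8) = 7/165; P(data | bowl C) = (7/12)(5/11)(4/10)(6/9) = 7/99.
Multiplying each by its prior: 3/7 · 0 = 0, 2/7 · 7/165 = 2/165, 2/7 · 7/99 = 2/99; with total 16/495.
Dividing through by the total gives posterior P(bowl A | data) = 0, P(bowl B | data) = 3/8, P(bowl C | data) = 5/8.
Averaging over the posterior, P(blue next | data) = (1/7)(3/8) + (3/8)(5/8) = 129/448.

0.288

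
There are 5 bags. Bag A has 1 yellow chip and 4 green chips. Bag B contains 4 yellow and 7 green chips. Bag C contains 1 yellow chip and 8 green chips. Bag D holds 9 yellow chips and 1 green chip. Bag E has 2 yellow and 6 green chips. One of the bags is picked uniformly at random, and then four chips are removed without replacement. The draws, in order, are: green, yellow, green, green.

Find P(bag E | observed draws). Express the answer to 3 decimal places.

0.255

The likelihood of the observed sequence under each hypothesis: P(data | bag A) = (4/5)(1/4)(3/3)(2/2) = 0.2; P(data | bag B) = (7/11)(4/10)(6/9)(5/8) = 0.10606; P(data | bag C) = (8/9)(1/8)(7/7)(6/6) = 0.11111; P(data | bag D) = (1/10)(9/9)(0/8) = 0; P(data | bag E) = (6/8)(2/7)(5/6)(4/5) = 0.14286.
The prior-weighted likelihoods are 1/5 · 0.2 = 0.04, 1/5 · 0.10606 = 0.021212, 1/5 · 0.11111 = 0.022222, 1/5 · 0 = 0, 1/5 · 0.14286 = 0.028571; these sum to 0.11201.
Therefore the posterior P(bag E | data) = (0.028571) / (0.11201) = 0.25509.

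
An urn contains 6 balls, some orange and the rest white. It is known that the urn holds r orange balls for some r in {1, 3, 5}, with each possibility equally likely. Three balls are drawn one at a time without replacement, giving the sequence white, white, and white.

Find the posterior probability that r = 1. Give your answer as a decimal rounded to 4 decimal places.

0.9091

Under each hypothesis, the probability of the observed sequence is: P(data | r = 1) = (5/6)(4/5)(3/4) = 1/2; P(data | r = 3) = (3/6)(2/5)(1/4) = 1/20; P(data | r = 5) = (1/6)(0/5) = 0.
The prior-weighted likelihoods are 1/3 · 1/2 = 1/6, 1/3 · 1/20 = 1/60, 1/3 · 0 = 0; with total 11/60.
Therefore the posterior P(r = 1 | data) = (1/6) / (11/60) = 10/11.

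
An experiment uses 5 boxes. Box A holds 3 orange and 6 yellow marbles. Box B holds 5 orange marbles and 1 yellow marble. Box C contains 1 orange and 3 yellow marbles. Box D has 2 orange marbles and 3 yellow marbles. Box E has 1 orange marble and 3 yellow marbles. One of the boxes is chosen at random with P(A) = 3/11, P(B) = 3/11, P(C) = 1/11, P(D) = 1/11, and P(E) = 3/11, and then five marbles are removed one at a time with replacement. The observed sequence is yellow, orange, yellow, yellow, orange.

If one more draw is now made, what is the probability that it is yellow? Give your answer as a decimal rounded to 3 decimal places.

The likelihood of the observed sequence under each hypothesis: P(data | box A) = (6/9)(3/9)(6/9)(6/9)(3/9) = 0.032922; P(data | box B) = (1/6)(5/6)(1/6)(1/6)(5/6) = 0.003215; P(data | box C) = (3/4)(1/4)(3/4)(3/4)(1/4) = 0.026367; P(data | box D) = (3/5)(2/5)(3/5)(3/5)(2/5) = 0.03456; P(data | box E) = (3/4)(1/4)(3/4)(3/4)(1/4) = 0.026367.
The prior-weighted likelihoods are 3/11 · 0.032922 = 0.0089787, 3/11 · 0.003215 = 0.00087682, 1/11 · 0.026367 = 0.002397, 1/11 · 0.03456 = 0.0031418, 3/11 · 0.026367 = 0.0071911; these sum to 0.022585.
The posterior is then P(box A | data) = 0.39754, P(box B | data) = 0.038823, P(box C | data) = 0.10613, P(box D | data) = 0.13911, P(box E | data) = 0.31839.
The predictive probability is P(yellow next | data) = (2/3)(0.39754) + (1/6)(0.038823) + (3/4)(0.10613) + (3/5)(0.13911) + (3/4)(0.31839) = 0.67336.

0.673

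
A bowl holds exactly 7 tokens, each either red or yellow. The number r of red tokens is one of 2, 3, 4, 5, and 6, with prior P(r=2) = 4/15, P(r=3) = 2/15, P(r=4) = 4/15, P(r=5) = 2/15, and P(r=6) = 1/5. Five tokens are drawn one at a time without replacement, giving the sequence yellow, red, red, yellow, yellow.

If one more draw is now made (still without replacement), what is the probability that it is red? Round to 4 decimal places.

0.4091

For each hypothesis, P(data | H) works out to: P(data | r = 2) = (5/7)(2/6)(1/5)(4/4)(3/3) = 0.047619; P(data | r = 3) = (4/7)(3/6)(2/5)(3/4)(2/3) = 0.057143; P(data | r = 4) = (3/7)(4/6)(3/5)(2/4)(1/3) = 0.028571; P(data | r = 5) = (2/7)(5/6)(4/5)(1/4)(0/3) = 0; P(data | r = 6) = (1/7)(6/6)(5/5)(0/4) = 0.
The prior-weighted likelihoods are 4/15 · 0.047619 = 0.012698, 2/15 · 0.057143 = 0.007619, 4/15 · 0.028571 = 0.007619, 2/15 · 0 = 0, 1/5 · 0 = 0; these sum to 0.027937.
Dividing through by the total gives posterior P(r = 2 | data) = 0.45455, P(r = 3 | data) = 0.27273, P(r = 4 | data) = 0.27273, P(r = 5 | data) = 0, P(r = 6 | data) = 0.
So P(red next | data) = Σ P(red next | H) P(H | data) = (0)(0.45455) + (1/2)(0.27273) + (1)(0.27273) = 0.40909.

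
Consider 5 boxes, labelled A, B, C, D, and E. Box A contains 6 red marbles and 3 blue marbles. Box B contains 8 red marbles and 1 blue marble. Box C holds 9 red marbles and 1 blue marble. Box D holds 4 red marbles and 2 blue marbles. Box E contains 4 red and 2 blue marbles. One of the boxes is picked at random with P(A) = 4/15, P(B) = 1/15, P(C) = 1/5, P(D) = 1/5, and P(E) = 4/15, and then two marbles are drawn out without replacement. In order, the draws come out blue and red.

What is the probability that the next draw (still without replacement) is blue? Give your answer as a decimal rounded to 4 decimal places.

0.2295

For each hypothesis, P(data | H) works out to: P(data | box A) = (3/9)(6/8) = 1/4; P(data | box B) = (1/9)(8/8) = 1/9; P(data | box C) = (1/10)(9/9) = 1/10; P(data | box D) = (2/6)(4/5) = 4/15; P(data | box E) = (2/6)(4/5) = 4/15.
Multiplying each by its prior: 4/15 · 1/4 = 1/15, 1/15 · 1/9 = 1/135, 1/5 · 1/10 = 1/50, 1/5 · 4/15 = 4/75, 4/15 · 4/15 = 16/225; with total 59/270.
The posterior is then P(box A | data) = 0.30508, P(box B | data) = 0.033898, P(box C | data) = 0.091525, P(box D | data) = 0.24407, P(box E | data) = 0.32542.
Averaging over the posterior, P(blue next | data) = (2/7)(0.30508) + (0)(0.033898) + (0)(0.091525) + (1/4)(0.24407) + (1/4)(0.32542) = 0.22954.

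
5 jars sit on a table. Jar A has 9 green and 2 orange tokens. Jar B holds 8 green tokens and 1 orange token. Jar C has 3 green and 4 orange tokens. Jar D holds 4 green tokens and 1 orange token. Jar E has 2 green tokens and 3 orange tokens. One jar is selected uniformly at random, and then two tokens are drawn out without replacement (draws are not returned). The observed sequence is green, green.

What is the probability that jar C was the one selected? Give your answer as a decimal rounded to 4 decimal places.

Under each hypothesis, the probability of the observed sequence is: P(data | jar A) = (9/11)(8/10) = 0.65455; P(data | jar B) = (8/9)(7/8) = 0.77778; P(data | jar C) = (3/7)(2/6) = 0.14286; P(data | jar D) = (4/5)(3/4) = 0.6; P(data | jar E) = (2/5)(1/4) = 0.1.
Weighting by the prior gives 1/5 · 0.65455 = 0.13091, 1/5 · 0.77778 = 0.15556, 1/5 · 0.14286 = 0.028571, 1/5 · 0.6 = 0.12, 1/5 · 0.1 = 0.02; these sum to 0.45504.
Therefore the posterior P(jar C | data) = (0.028571) / (0.45504) = 0.062789.

0.0628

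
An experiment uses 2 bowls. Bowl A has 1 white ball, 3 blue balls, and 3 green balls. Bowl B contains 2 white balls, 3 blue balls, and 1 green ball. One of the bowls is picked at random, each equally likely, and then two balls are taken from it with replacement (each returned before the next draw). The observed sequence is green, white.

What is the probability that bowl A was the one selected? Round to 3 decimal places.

The likelihood of the observed sequence under each hypothesis: P(data | bowl A) = (3/7)(1/7) = 0.061224; P(data | bowl B) = (1/6)(2/6) = 0.055556.
Weighting by the prior gives 1/2 · 0.061224 = 0.030612, 1/2 · 0.055556 = 0.027778; with total 0.05839.
Therefore the posterior P(bowl A | data) = (0.030612) / (0.05839) = 0.52427.

0.524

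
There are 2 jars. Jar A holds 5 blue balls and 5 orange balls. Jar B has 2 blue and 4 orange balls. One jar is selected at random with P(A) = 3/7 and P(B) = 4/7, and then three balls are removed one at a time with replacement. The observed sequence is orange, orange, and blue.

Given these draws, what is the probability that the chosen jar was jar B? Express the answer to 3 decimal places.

Under each hypothesis, the probability of the observed sequence is: P(data | jar A) = (5/10)(5/10)(5/10) = 0.125; P(data | jar B) = (4/6)(4/6)(2/6) = 0.14815.
Weighting by the prior gives 3/7 · 0.125 = 0.053571, 4/7 · 0.14815 = 0.084656; summing to 0.13823.
So P(jar B | data) = (0.084656) / (0.13823) = 0.61244.

0.612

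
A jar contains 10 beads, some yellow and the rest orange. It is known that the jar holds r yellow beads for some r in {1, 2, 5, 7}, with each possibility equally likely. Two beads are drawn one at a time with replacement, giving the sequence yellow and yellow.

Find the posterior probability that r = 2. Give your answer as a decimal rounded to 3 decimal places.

0.051

Compute the likelihood of the observed sequence for each case: P(data | r = 1) = (1/10)(1/10) = 1/100; P(data | r = 2) = (2/10)(2/10) = 1/25; P(data | r = 5) = (5/10)(5/10) = 1/4; P(data | r = 7) = (7/10)(7/10) = 49/100.
Multiplying each by its prior: 1/4 · 1/100 = 1/400, 1/4 · 1/25 = 1/100, 1/4 · 1/4 = 1/16, 1/4 · 49/100 = 49/400; these sum to 79/400.
So P(r = 2 | data) = (1/100) / (79/400) = 4/79.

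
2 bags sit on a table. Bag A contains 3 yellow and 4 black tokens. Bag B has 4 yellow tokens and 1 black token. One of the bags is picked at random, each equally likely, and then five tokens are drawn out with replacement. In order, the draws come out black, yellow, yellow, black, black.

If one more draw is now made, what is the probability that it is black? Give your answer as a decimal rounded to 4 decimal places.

Under each hypothesis, the probability of the observed sequence is: P(data | bag A) = (4/7)(3/7)(3/7)(4/7)(4/7) = 0.034271; P(data | bag B) = (1/5)(4/5)(4/5)(1/5)(1/5) = 0.00512.
Weighting by the prior gives 1/2 · 0.034271 = 0.017136, 1/2 · 0.00512 = 0.00256; summing to 0.019696.
Dividing through by the total gives posterior P(bag A | data) = 0.87002, P(bag B | data) = 0.12998.
So P(black next | data) = Σ P(black next | H) P(H | data) = (4/7)(0.87002) + (1/5)(0.12998) = 0.52315.

0.5232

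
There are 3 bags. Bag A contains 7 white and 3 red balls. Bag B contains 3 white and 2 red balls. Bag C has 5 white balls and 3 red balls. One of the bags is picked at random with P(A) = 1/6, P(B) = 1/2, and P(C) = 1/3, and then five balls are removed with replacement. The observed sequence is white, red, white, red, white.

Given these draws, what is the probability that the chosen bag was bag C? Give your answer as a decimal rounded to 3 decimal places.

0.338

Compute the likelihood of the observed sequence for each case: P(data | bag A) = (7/10)(3/10)(7/10)(3/10)(7/10) = 0.03087; P(data | bag B) = (3/5)(2/5)(3/5)(2/5)(3/5) = 0.03456; P(data | bag C) = (5/8)(3/8)(5/8)(3/8)(5/8) = 0.034332.
The prior-weighted likelihoods are 1/6 · 0.03087 = 0.005145, 1/2 · 0.03456 = 0.01728, 1/3 · 0.034332 = 0.011444; summing to 0.033869.
Therefore the posterior P(bag C | data) = (0.011444) / (0.033869) = 0.33789.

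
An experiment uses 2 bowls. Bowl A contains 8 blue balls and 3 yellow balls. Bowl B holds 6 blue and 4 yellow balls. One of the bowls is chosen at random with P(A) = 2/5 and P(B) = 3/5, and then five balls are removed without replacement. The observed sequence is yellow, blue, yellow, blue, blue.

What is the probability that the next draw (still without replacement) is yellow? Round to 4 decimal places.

Under each hypothesis, the probability of the observed sequence is: P(data | bowl A) = (3/11)(8/10)(2/9)(7/8)(6/7) = 0.036364; P(data | bowl B) = (4/10)(6/9)(3/8)(5/7)(4/6) = 0.047619.
Multiplying each by its prior: 2/5 · 0.036364 = 0.014545, 3/5 · 0.047619 = 0.028571; summing to 0.043117.
Normalising, the posterior is P(bowl A | data) = 0.33735, P(bowl B | data) = 0.66265.
The predictive probability is P(yellow next | data) = (1/6)(0.33735) + (2/5)(0.66265) = 0.32129.

0.3213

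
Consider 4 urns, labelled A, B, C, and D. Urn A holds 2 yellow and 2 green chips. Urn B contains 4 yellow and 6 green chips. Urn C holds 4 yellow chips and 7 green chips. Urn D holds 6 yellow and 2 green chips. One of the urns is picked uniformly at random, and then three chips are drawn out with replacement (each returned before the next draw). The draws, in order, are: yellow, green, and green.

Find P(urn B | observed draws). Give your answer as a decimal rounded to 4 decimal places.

0.3109

For each hypothesis, P(data | H) works out to: P(data | urn A) = (2/4)(2/4)(2/4) = 0.125; P(data | urn B) = (4/10)(6/10)(6/10) = 0.144; P(data | urn C) = (4/11)(7/11)(7/11) = 0.14726; P(data | urn D) = (6/8)(2/8)(2/8) = 0.046875.
Multiplying each by its prior: 1/4 · 0.125 = 0.03125, 1/4 · 0.144 = 0.036, 1/4 · 0.14726 = 0.036814, 1/4 · 0.046875 = 0.011719; with total 0.11578.
Therefore the posterior P(urn B | data) = (0.036) / (0.11578) = 0.31093.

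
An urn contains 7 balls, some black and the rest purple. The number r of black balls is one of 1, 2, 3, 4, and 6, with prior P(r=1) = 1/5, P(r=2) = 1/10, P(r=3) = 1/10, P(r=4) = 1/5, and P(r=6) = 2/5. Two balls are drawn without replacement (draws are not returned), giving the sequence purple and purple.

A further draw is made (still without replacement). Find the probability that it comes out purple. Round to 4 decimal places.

0.6462

Compute the likelihood of the observed sequence for each case: P(data | r = 1) = (6/7)(5/6) = 5/7; P(data | r = 2) = (5/7)(4/6) = 10/21; P(data | r = 3) = (4/7)(3/6) = 2/7; P(data | r = 4) = (3/7)(2/6) = 1/7; P(data | r = 6) = (1/7)(0/6) = 0.
Weighting by the prior gives 1/5 · 5/7 = 1/7, 1/10 · 10/21 = 1/21, 1/10 · 2/7 = 1/35, 1/5 · 1/7 = 1/35, 2/5 · 0 = 0; summing to 26/105.
Normalising, the posterior is P(r = 1 | data) = 15/26, P(r = 2 | data) = 5/26, P(r = 3 | data) = 3/26, P(r = 4 | data) = 3/26, P(r = 6 | data) = 0.
So P(purple next | data) = Σ P(purple next | H) P(H | data) = (4/5)(15/26) + (3/5)(5/26) + (2/5)(3/26) + (1/5)(3/26) = 42/65.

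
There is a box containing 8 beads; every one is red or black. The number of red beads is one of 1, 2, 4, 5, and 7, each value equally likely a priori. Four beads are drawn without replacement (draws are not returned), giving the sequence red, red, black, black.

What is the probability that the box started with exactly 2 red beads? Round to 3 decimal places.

0.185

For each hypothesis, P(data | H) works out to: P(data | r = 1) = (1/8)(0/7) = 0; P(data | r = 2) = (2/8)(1/7)(6/6)(5/5) = 1/28; P(data | r = 4) = (4/8)(3/7)(4/6)(3/5) = 3/35; P(data | r = 5) = (5/8)(4/7)(3/6)(2/5) = 1/14; P(data | r = 7) = (7/8)(6/7)(1/6)(0/5) = 0.
Multiplying each by its prior: 1/5 · 0 = 0, 1/5 · 1/28 = 1/140, 1/5 · 3/35 = 3/175, 1/5 · 1/14 = 1/70, 1/5 · 0 = 0; with total 27/700.
Hence P(r = 2 | data) = (1/140) / (27/700) = 5/27.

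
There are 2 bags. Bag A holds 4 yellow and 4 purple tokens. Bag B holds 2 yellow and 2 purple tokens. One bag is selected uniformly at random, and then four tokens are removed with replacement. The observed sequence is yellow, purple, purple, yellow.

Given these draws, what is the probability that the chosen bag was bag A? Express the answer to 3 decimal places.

0.500

Under each hypothesis, the probability of the observed sequence is: P(data | bag A) = (4/8)(4/8)(4/8)(4/8) = 1/16; P(data | bag B) = (2/4)(2/4)(2/4)(2/4) = 1/16.
Weighting by the prior gives 1/2 · 1/16 = 1/32, 1/2 · 1/16 = 1/32; with total 1/16.
By Bayes' rule, P(bag A | data) = (1/32) / (1/16) = 1/2.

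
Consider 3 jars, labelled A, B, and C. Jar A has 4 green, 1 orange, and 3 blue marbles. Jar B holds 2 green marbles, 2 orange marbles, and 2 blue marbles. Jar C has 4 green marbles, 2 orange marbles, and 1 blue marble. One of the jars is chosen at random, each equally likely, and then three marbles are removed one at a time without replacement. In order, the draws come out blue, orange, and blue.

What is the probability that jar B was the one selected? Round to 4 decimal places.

0.6512

For each hypothesis, P(data | H) works out to: P(data | jar A) = (3/8)(1/7)(2/6) = 0.017857; P(data | jar B) = (2/6)(2/5)(1/4) = 0.033333; P(data | jar C) = (1/7)(2/6)(0/5) = 0.
Weighting by the prior gives 1/3 · 0.017857 = 0.0059524, 1/3 · 0.033333 = 0.011111, 1/3 · 0 = 0; these sum to 0.017063.
Hence P(jar B | data) = (0.011111) / (0.017063) = 0.65116.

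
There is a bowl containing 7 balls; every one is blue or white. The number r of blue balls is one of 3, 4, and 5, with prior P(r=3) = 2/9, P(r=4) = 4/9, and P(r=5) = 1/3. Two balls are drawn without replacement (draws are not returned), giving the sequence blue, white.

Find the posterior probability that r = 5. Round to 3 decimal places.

For each hypothesis, P(data | H) works out to: P(data | r = 3) = (3/7)(4/6) = 2/7; P(data | r = 4) = (4/7)(3/6) = 2/7; P(data | r = 5) = (5/7)(2/6) = 5/21.
Multiplying each by its prior: 2/9 · 2/7 = 4/63, 4/9 · 2/7 = 8/63, 1/3 · 5/21 = 5/63; with total 17/63.
By Bayes' rule, P(r = 5 | data) = (5/63) / (17/63) = 5/17.

0.294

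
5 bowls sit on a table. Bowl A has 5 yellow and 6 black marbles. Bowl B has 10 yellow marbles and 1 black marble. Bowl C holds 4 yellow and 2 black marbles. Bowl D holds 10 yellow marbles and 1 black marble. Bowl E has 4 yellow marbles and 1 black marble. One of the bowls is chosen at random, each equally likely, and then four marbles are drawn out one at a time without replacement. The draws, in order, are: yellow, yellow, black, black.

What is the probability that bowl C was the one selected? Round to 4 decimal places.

The likelihood of the observed sequence under each hypothesis: P(data | bowl A) = (5/11)(4/10)(6/9)(5/8) = 0.075758; P(data | bowl B) = (10/11)(9/10)(1/9)(0/8) = 0; P(data | bowl C) = (4/6)(3/5)(2/4)(1/3) = 0.066667; P(data | bowl D) = (10/11)(9/10)(1/9)(0/8) = 0; P(data | bowl E) = (4/5)(3/4)(1/3)(0/2) = 0.
The prior-weighted likelihoods are 1/5 · 0.075758 = 0.015152, 1/5 · 0 = 0, 1/5 · 0.066667 = 0.013333, 1/5 · 0 = 0, 1/5 · 0 = 0; summing to 0.028485.
Hence P(bowl C | data) = (0.013333) / (0.028485) = 0.46809.

0.4681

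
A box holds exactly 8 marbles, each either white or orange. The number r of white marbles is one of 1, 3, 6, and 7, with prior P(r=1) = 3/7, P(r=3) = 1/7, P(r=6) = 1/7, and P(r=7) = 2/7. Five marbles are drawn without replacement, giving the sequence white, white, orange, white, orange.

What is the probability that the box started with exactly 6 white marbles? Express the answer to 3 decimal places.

The likelihood of the observed sequence under each hypothesis: P(data | r = 1) = (1/8)(0/7) = 0; P(data | r = 3) = (3/8)(2/7)(5/6)(1/5)(4/4) = 1/56; P(data | r = 6) = (6/8)(5/7)(2/6)(4/5)(1/4) = 1/28; P(data | r = 7) = (7/8)(6/7)(1/6)(5/5)(0/4) = 0.
Multiplying each by its prior: 3/7 · 0 = 0, 1/7 · 1/56 = 1/392, 1/7 · 1/28 = 1/196, 2/7 · 0 = 0; with total 3/392.
Hence P(r = 6 | data) = (1/196) / (3/392) = 2/3.

0.667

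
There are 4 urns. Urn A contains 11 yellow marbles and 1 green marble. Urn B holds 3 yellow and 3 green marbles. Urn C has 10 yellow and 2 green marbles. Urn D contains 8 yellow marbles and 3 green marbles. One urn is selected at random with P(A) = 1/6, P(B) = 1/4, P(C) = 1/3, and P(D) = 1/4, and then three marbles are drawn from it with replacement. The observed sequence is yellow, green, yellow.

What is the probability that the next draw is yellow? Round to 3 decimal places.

Compute the likelihood of the observed sequence for each case: P(data | urn A) = (11/12)(1/12)(11/12) = 0.070023; P(data | urn B) = (3/6)(3/6)(3/6) = 0.125; P(data | urn C) = (10/12)(2/12)(10/12) = 0.11574; P(data | urn D) = (8/11)(3/11)(8/11) = 0.14425.
Weighting by the prior gives 1/6 · 0.070023 = 0.011671, 1/4 · 0.125 = 0.03125, 1/3 · 0.11574 = 0.03858, 1/4 · 0.14425 = 0.036063; with total 0.11756.
Normalising, the posterior is P(urn A | data) = 0.09927, P(urn B | data) = 0.26581, P(urn C | data) = 0.32816, P(urn D | data) = 0.30675.
Averaging over the posterior, P(yellow next | data) = (11/12)(0.09927) + (1/2)(0.26581) + (5/6)(0.32816) + (8/11)(0.30675) = 0.72047.

0.720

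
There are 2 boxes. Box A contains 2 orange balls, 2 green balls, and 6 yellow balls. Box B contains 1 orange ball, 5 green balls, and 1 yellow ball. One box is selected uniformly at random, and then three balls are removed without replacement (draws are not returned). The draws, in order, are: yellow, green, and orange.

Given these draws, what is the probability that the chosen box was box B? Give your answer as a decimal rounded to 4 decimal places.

0.4167

Compute the likelihood of the observed sequence for each case: P(data | box A) = (6/10)(2/9)(2/8) = 1/30; P(data | box B) = (1/7)(5/6)(1/5) = 1/42.
Multiplying each by its prior: 1/2 · 1/30 = 1/60, 1/2 · 1/42 = 1/84; summing to 1/35.
Therefore the posterior P(box B | data) = (1/84) / (1/35) = 5/12.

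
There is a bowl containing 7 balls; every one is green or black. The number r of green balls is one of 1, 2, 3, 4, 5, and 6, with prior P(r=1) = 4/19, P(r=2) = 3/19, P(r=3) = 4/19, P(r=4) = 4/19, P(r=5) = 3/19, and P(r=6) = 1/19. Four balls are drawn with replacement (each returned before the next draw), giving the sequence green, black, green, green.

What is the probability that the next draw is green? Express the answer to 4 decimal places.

0.5985

Under each hypothesis, the probability of the observed sequence is: P(data | r = 1) = (1/7)(6/7)(1/7)(1/7) = 0.002499; P(data | r = 2) = (2/7)(5/7)(2/7)(2/7) = 0.01666; P(data | r = 3) = (3/7)(4/7)(3/7)(3/7) = 0.044981; P(data | r = 4) = (4/7)(3/7)(4/7)(4/7) = 0.079967; P(data | r = 5) = (5/7)(2/7)(5/7)(5/7) = 0.10412; P(data | r = 6) = (6/7)(1/7)(6/7)(6/7) = 0.089963.
Weighting by the prior gives 4/19 · 0.002499 = 0.0005261, 3/19 · 0.01666 = 0.0026305, 4/19 · 0.044981 = 0.0094697, 4/19 · 0.079967 = 0.016835, 3/19 · 0.10412 = 0.016441, 1/19 · 0.089963 = 0.0047349; these sum to 0.050637.
Dividing through by the total gives posterior P(r = 1 | data) = 0.01039, P(r = 2 | data) = 0.051948, P(r = 3 | data) = 0.18701, P(r = 4 | data) = 0.33247, P(r = 5 | data) = 0.32468, P(r = 6 | data) = 0.093506.
Averaging over the posterior, P(green next | data) = (1/7)(0.01039) + (2/7)(0.051948) + (3/7)(0.18701) + (4/7)(0.33247) + (5/7)(0.32468) + (6/7)(0.093506) = 0.59852.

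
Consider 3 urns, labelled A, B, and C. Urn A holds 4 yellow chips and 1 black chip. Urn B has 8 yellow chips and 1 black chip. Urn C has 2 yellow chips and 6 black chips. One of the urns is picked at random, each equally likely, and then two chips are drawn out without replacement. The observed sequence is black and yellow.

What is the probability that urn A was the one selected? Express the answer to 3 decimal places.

Under each hypothesis, the probability of the observed sequence is: P(data | urn A) = (1/5)(4/4) = 0.2; P(data | urn B) = (1/9)(8/8) = 0.11111; P(data | urn C) = (6/8)(2/7) = 0.21429.
Weighting by the prior gives 1/3 · 0.2 = 0.066667, 1/3 · 0.11111 = 0.037037, 1/3 · 0.21429 = 0.071429; summing to 0.17513.
By Bayes' rule, P(urn A | data) = (0.066667) / (0.17513) = 0.38066.

0.381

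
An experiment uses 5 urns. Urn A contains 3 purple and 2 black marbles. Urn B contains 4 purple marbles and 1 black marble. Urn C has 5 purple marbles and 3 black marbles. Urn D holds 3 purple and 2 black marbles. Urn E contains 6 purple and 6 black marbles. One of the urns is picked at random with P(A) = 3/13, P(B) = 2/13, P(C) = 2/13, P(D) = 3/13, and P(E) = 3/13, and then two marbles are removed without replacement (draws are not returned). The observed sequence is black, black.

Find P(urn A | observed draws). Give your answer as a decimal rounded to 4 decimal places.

The likelihood of the observed sequence under each hypothesis: P(data | urn A) = (2/5)(1/4) = 0.1; P(data | urn B) = (1/5)(0/4) = 0; P(data | urn C) = (3/8)(2/7) = 0.10714; P(data | urn D) = (2/5)(1/4) = 0.1; P(data | urn E) = (6/12)(5/11) = 0.22727.
Weighting by the prior gives 3/13 · 0.1 = 0.023077, 2/13 · 0 = 0, 2/13 · 0.10714 = 0.016484, 3/13 · 0.1 = 0.023077, 3/13 · 0.22727 = 0.052448; these sum to 0.11508.
So P(urn A | data) = (0.023077) / (0.11508) = 0.20052.

0.2005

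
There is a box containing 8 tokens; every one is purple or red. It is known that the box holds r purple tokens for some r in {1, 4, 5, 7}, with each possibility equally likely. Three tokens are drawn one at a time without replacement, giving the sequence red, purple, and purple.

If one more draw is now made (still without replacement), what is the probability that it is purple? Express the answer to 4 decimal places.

Under each hypothesis, the probability of the observed sequence is: P(data | r = 1) = (7/8)(1/7)(0/6) = 0; P(data | r = 4) = (4/8)(4/7)(3/6) = 1/7; P(data | r = 5) = (3/8)(5/7)(4/6) = 5/28; P(data | r = 7) = (1/8)(7/7)(6/6) = 1/8.
Weighting by the prior gives 1/4 · 0 = 0, 1/4 · 1/7 = 1/28, 1/4 · 5/28 = 5/112, 1/4 · 1/8 = 1/32; with total 25/224.
Dividing through by the total gives posterior P(r = 1 | data) = 0, P(r = 4 | data) = 8/25, P(r = 5 | data) = 2/5, P(r = 7 | data) = 7/25.
The predictive probability is P(purple next | data) = (2/5)(8/25) + (3/5)(2/5) + (1)(7/25) = 81/125.

0.6480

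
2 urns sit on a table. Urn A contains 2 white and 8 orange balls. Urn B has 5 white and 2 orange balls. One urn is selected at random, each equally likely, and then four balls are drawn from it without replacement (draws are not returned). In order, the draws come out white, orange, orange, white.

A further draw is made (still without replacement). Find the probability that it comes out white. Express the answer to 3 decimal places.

0.682

For each hypothesis, P(data | H) works out to: P(data | urn A) = (2/10)(8/9)(7/8)(1/7) = 1/45; P(data | urn B) = (5/7)(2/6)(1/5)(4/4) = 1/21.
The prior-weighted likelihoods are 1/2 · 1/45 = 1/90, 1/2 · 1/21 = 1/42; summing to 11/315.
Normalising, the posterior is P(urn A | data) = 7/22, P(urn B | data) = 15/22.
Averaging over the posterior, P(white next | data) = (0)(7/22) + (1)(15/22) = 15/22.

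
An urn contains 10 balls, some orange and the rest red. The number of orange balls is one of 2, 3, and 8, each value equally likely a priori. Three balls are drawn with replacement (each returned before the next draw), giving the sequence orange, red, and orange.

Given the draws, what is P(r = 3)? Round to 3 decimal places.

Under each hypothesis, the probability of the observed sequence is: P(data | r = 2) = (2/10)(8/10)(2/10) = 0.032; P(data | r = 3) = (3/10)(7/10)(3/10) = 0.063; P(data | r = 8) = (8/10)(2/10)(8/10) = 0.128.
Weighting by the prior gives 1/3 · 0.032 = 0.010667, 1/3 · 0.063 = 0.021, 1/3 · 0.128 = 0.042667; summing to 0.074333.
So P(r = 3 | data) = (0.021) / (0.074333) = 0.28251.

0.283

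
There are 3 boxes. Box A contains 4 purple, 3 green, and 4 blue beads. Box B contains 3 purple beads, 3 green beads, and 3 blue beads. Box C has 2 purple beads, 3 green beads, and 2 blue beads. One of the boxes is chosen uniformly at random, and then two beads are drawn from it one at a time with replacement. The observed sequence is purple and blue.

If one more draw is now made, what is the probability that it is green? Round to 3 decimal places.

0.333

Under each hypothesis, the probability of the observed sequence is: P(data | box A) = (4/11)(4/11) = 0.13223; P(data | box B) = (3/9)(3/9) = 0.11111; P(data | box C) = (2/7)(2/7) = 0.081633.
Multiplying each by its prior: 1/3 · 0.13223 = 0.044077, 1/3 · 0.11111 = 0.037037, 1/3 · 0.081633 = 0.027211; with total 0.10833.
Normalising, the posterior is P(box A | data) = 0.4069, P(box B | data) = 0.34191, P(box C | data) = 0.2512.
The predictive probability is P(green next | data) = (3/11)(0.4069) + (1/3)(0.34191) + (3/7)(0.2512) = 0.3326.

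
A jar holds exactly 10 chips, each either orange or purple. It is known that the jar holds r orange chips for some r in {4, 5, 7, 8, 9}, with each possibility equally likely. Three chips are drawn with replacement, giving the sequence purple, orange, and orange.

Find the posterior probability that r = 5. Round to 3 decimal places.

0.217

Compute the likelihood of the observed sequence for each case: P(data | r = 4) = (6/10)(4/10)(4/10) = 0.096; P(data | r = 5) = (5/10)(5/10)(5/10) = 0.125; P(data | r = 7) = (3/10)(7/10)(7/10) = 0.147; P(data | r = 8) = (2/10)(8/10)(8/10) = 0.128; P(data | r = 9) = (1/10)(9/10)(9/10) = 0.081.
The prior-weighted likelihoods are 1/5 · 0.096 = 0.0192, 1/5 · 0.125 = 0.025, 1/5 · 0.147 = 0.0294, 1/5 · 0.128 = 0.0256, 1/5 · 0.081 = 0.0162; summing to 0.1154.
By Bayes' rule, P(r = 5 | data) = (0.025) / (0.1154) = 0.21664.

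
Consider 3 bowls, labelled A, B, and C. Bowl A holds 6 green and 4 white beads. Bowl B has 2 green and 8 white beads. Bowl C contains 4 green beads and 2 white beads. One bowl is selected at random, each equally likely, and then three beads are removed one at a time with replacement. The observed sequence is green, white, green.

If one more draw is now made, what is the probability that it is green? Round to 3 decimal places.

For each hypothesis, P(data | H) works out to: P(data | bowl A) = (6/10)(4/10)(6/10) = 0.144; P(data | bowl B) = (2/10)(8/10)(2/10) = 0.032; P(data | bowl C) = (4/6)(2/6)(4/6) = 0.14815.
Weighting by the prior gives 1/3 · 0.144 = 0.048, 1/3 · 0.032 = 0.010667, 1/3 · 0.14815 = 0.049383; these sum to 0.10805.
Normalising, the posterior is P(bowl A | data) = 0.44424, P(bowl B | data) = 0.09872, P(bowl C | data) = 0.45704.
The predictive probability is P(green next | data) = (3/5)(0.44424) + (1/5)(0.09872) + (2/3)(0.45704) = 0.59098.

0.591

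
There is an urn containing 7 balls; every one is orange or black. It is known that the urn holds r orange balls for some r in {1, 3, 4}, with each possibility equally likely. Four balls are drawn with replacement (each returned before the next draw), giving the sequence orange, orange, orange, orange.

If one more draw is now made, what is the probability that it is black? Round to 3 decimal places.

0.464

For each hypothesis, P(data | H) works out to: P(data | r = 1) = (1/7)(1/7)(1/7)(1/7) = 0.00041649; P(data | r = 3) = (3/7)(3/7)(3/7)(3/7) = 0.033736; P(data | r = 4) = (4/7)(4/7)(4/7)(4/7) = 0.10662.
Multiplying each by its prior: 1/3 · 0.00041649 = 0.00013883, 1/3 · 0.033736 = 0.011245, 1/3 · 0.10662 = 0.035541; these sum to 0.046925.
Dividing through by the total gives posterior P(r = 1 | data) = 0.0029586, P(r = 3 | data) = 0.23964, P(r = 4 | data) = 0.7574.
Averaging over the posterior, P(black next | data) = (6/7)(0.0029586) + (4/7)(0.23964) + (3/7)(0.7574) = 0.46407.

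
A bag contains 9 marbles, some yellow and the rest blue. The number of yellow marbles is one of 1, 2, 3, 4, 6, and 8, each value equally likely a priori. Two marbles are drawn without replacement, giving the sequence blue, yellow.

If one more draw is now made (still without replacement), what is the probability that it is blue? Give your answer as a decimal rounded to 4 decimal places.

For each hypothesis, P(data | H) works out to: P(data | r = 1) = (8/9)(1/8) = 1/9; P(data | r = 2) = (7/9)(2/8) = 7/36; P(data | r = 3) = (6/9)(3/8) = 1/4; P(data | r = 4) = (5/9)(4/8) = 5/18; P(data | r = 6) = (3/9)(6/8) = 1/4; P(data | r = 8) = (1/9)(8/8) = 1/9.
Weighting by the prior gives 1/6 · 1/9 = 1/54, 1/6 · 7/36 = 7/216, 1/6 · 1/4 = 1/24, 1/6 · 5/18 = 5/108, 1/6 · 1/4 = 1/24, 1/6 · 1/9 = 1/54; with total 43/216.
The posterior is then P(r = 1 | data) = 4/43, P(r = 2 | data) = 7/43, P(r = 3 | data) = 9/43, P(r = 4 | data) = 10/43, P(r = 6 | data) = 9/43, P(r = 8 | data) = 4/43.
The predictive probability is P(blue next | data) = (1)(4/43) + (6/7)(7/43) + (5/7)(9/43) + (4/7)(10/43) + (2/7)(9/43) + (0)(4/43) = 173/301.

0.5748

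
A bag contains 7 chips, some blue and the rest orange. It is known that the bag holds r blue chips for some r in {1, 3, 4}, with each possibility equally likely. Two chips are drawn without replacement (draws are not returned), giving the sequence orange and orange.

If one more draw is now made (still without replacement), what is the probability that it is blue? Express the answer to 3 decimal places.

Under each hypothesis, the probability of the observed sequence is: P(data | r = 1) = (6/7)(5/6) = 5/7; P(data | r = 3) = (4/7)(3/6) = 2/7; P(data | r = 4) = (3/7)(2/6) = 1/7.
Weighting by the prior gives 1/3 · 5/7 = 5/21, 1/3 · 2/7 = 2/21, 1/3 · 1/7 = 1/21; these sum to 8/21.
Dividing through by the total gives posterior P(r = 1 | data) = 5/8, P(r = 3 | data) = 1/4, P(r = 4 | data) = 1/8.
So P(blue next | data) = Σ P(blue next | H) P(H | data) = (1/5)(5/8) + (3/5)(1/4) + (4/5)(1/8) = 3/8.

0.375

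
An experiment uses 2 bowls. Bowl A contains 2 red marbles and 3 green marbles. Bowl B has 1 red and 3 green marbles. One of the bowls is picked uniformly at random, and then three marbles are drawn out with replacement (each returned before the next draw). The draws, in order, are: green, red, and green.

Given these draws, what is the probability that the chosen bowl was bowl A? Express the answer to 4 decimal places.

The likelihood of the observed sequence under each hypothesis: P(data | bowl A) = (3/5)(2/5)(3/5) = 0.144; P(data | bowl B) = (3/4)(1/4)(3/4) = 0.14062.
Multiplying each by its prior: 1/2 · 0.144 = 0.072, 1/2 · 0.14062 = 0.070312; summing to 0.14231.
So P(bowl A | data) = (0.072) / (0.14231) = 0.50593.

0.5059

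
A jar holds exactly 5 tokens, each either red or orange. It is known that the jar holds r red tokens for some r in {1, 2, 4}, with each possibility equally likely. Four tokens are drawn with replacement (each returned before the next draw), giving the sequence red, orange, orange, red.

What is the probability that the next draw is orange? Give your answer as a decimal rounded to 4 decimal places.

0.5529

Under each hypothesis, the probability of the observed sequence is: P(data | r = 1) = (1/5)(4/5)(4/5)(1/5) = 0.0256; P(data | r = 2) = (2/5)(3/5)(3/5)(2/5) = 0.0576; P(data | r = 4) = (4/5)(1/5)(1/5)(4/5) = 0.0256.
Multiplying each by its prior: 1/3 · 0.0256 = 0.0085333, 1/3 · 0.0576 = 0.0192, 1/3 · 0.0256 = 0.0085333; summing to 0.036267.
The posterior is then P(r = 1 | data) = 0.23529, P(r = 2 | data) = 0.52941, P(r = 4 | data) = 0.23529.
Averaging over the posterior, P(orange next | data) = (4/5)(0.23529) + (3/5)(0.52941) + (1/5)(0.23529) = 0.55294.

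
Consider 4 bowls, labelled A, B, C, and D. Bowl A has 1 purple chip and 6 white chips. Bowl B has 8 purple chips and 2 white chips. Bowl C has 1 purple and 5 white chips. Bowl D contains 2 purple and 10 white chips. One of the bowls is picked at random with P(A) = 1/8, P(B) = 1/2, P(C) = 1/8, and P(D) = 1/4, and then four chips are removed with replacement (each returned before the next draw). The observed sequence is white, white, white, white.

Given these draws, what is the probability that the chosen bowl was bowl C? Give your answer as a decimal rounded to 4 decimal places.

0.2420

Compute the likelihood of the observed sequence for each case: P(data | bowl A) = (6/7)(6/7)(6/7)(6/7) = 0.53978; P(data | bowl B) = (2/10)(2/10)(2/10)(2/10) = 0.0016; P(data | bowl C) = (5/6)(5/6)(5/6)(5/6) = 0.48225; P(data | bowl D) = (10/12)(10/12)(10/12)(10/12) = 0.48225.
Weighting by the prior gives 1/8 · 0.53978 = 0.067472, 1/2 · 0.0016 = 0.0008, 1/8 · 0.48225 = 0.060282, 1/4 · 0.48225 = 0.12056; summing to 0.24912.
Hence P(bowl C | data) = (0.060282) / (0.24912) = 0.24198.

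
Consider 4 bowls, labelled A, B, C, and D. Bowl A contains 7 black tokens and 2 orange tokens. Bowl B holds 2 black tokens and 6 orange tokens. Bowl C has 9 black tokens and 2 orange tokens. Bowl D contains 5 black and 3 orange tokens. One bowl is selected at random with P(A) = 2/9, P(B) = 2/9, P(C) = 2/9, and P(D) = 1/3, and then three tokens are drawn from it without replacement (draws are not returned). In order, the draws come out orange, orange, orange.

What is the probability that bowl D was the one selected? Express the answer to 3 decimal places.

Compute the likelihood of the observed sequence for each case: P(data | bowl A) = (2/9)(1/8)(0/7) = 0; P(data | bowl B) = (6/8)(5/7)(4/6) = 5/14; P(data | bowl C) = (2/11)(1/10)(0/9) = 0; P(data | bowl D) = (3/8)(2/7)(1/6) = 1/56.
Weighting by the prior gives 2/9 · 0 = 0, 2/9 · 5/14 = 5/63, 2/9 · 0 = 0, 1/3 · 1/56 = 1/168; summing to 43/504.
By Bayes' rule, P(bowl D | data) = (1/168) / (43/504) = 3/43.

0.070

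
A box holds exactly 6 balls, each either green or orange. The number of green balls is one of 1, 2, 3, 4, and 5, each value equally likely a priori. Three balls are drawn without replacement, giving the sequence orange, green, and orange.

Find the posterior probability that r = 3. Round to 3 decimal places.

0.257

The likelihood of the observed sequence under each hypothesis: P(data | r = 1) = (5/6)(1/5)(4/4) = 1/6; P(data | r = 2) = (4/6)(2/5)(3/4) = 1/5; P(data | r = 3) = (3/6)(3/5)(2/4) = 3/20; P(data | r = 4) = (2/6)(4/5)(1/4) = 1/15; P(data | r = 5) = (1/6)(5/5)(0/4) = 0.
Weighting by the prior gives 1/5 · 1/6 = 1/30, 1/5 · 1/5 = 1/25, 1/5 · 3/20 = 3/100, 1/5 · 1/15 = 1/75, 1/5 · 0 = 0; these sum to 7/60.
Therefore the posterior P(r = 3 | data) = (3/100) / (7/60) = 9/35.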